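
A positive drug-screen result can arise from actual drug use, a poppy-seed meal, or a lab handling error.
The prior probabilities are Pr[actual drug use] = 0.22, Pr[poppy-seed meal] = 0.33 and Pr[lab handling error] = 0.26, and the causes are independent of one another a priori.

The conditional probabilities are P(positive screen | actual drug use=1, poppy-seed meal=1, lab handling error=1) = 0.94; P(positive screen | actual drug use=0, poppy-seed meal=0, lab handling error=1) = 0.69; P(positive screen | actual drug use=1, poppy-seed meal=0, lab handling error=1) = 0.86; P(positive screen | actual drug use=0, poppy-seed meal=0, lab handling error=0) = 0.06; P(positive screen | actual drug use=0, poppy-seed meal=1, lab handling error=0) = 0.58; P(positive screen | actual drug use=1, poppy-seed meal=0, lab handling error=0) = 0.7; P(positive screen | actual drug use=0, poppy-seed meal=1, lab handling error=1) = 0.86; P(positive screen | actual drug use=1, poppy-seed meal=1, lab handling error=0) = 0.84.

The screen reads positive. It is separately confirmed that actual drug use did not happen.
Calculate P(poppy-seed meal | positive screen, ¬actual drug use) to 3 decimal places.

P(poppy-seed meal | positive screen, ¬actual drug use) ≈ 0.590

For the numerator, keep only poppy-seed meal=true terms: 0.141636 + 0.073788 = 0.215424
Normalizer over all consistent configurations: 0.06×0.67×0.74 + 0.69×0.67×0.26 + 0.58×0.33×0.74 + 0.86×0.33×0.26 = 0.365370
Posterior = 0.215424 / 0.365370 ≈ 0.590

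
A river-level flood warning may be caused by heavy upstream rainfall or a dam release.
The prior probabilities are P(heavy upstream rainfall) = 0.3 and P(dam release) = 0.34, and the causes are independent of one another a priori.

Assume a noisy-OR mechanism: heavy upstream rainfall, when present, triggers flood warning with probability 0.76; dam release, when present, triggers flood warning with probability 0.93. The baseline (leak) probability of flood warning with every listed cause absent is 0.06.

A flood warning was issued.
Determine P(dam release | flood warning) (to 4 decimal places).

Under noisy-OR, P(flood warning | causes) = 1 − (1−0.06)·∏(1−qᵢ) over the active causes.
P(flood warning) = 0.06*0.7*0.66 + 0.9342*0.7*0.34 + 0.7744*0.3*0.66 + 0.984208*0.3*0.34 = 0.027720 + 0.222340 + 0.153331 + 0.100389 = 0.503780
Restricting to configurations with dam release present: 0.222340 + 0.100389 = 0.322729.
P(dam release | flood warning) = 0.322729 / 0.503780 ≈ 0.6406

P(dam release | flood warning) ≈ 0.6406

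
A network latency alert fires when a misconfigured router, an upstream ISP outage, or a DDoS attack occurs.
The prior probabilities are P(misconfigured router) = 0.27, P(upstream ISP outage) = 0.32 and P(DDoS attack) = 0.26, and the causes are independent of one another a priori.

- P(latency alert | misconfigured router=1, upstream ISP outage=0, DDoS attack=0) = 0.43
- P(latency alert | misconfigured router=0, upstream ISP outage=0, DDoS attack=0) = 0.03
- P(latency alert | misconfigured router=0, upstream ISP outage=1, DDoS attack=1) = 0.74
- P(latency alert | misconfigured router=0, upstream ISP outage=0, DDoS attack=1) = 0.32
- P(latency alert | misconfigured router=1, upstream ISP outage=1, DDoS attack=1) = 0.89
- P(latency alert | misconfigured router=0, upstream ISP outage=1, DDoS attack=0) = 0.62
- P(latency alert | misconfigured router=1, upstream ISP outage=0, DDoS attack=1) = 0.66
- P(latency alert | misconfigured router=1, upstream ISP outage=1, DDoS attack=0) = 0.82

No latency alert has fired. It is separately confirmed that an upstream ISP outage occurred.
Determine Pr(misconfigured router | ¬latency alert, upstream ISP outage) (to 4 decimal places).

Pr(misconfigured router | ¬latency alert, upstream ISP outage) ≈ 0.1464

For the numerator, keep only misconfigured router=true terms: 0.035964 + 0.007722 = 0.043686
Denominator P(¬latency alert | upstream ISP outage): 0.38×0.73×0.74 + 0.26×0.73×0.26 + 0.18×0.27×0.74 + 0.11×0.27×0.26 = 0.298310
P(misconfigured router | ¬latency alert, upstream ISP outage) = 0.043686/0.298310 ≈ 0.1464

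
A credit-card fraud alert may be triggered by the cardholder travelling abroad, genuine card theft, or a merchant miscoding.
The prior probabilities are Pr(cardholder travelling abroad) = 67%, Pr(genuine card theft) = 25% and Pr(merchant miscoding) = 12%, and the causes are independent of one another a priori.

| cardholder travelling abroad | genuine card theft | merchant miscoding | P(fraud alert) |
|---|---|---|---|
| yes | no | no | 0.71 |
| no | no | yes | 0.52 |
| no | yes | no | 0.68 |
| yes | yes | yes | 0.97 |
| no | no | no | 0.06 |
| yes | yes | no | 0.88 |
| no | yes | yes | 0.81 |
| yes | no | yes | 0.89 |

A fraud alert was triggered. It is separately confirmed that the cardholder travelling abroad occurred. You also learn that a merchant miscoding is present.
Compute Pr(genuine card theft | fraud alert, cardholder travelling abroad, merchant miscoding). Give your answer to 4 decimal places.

By total probability over both values of genuine card theft:
  P(fraud alert | cardholder travelling abroad, merchant miscoding) = 0.89·0.75 + 0.97·0.25
        = 0.667500 + 0.242500 = 0.910000
The terms with genuine card theft present sum to 0.242500, so
  P(genuine card theft | fraud alert, cardholder travelling abroad, merchant miscoding) = 0.242500 / 0.910000 ≈ 0.2665

Pr(genuine card theft | fraud alert, cardholder travelling abroad, merchant miscoding) ≈ 0.2665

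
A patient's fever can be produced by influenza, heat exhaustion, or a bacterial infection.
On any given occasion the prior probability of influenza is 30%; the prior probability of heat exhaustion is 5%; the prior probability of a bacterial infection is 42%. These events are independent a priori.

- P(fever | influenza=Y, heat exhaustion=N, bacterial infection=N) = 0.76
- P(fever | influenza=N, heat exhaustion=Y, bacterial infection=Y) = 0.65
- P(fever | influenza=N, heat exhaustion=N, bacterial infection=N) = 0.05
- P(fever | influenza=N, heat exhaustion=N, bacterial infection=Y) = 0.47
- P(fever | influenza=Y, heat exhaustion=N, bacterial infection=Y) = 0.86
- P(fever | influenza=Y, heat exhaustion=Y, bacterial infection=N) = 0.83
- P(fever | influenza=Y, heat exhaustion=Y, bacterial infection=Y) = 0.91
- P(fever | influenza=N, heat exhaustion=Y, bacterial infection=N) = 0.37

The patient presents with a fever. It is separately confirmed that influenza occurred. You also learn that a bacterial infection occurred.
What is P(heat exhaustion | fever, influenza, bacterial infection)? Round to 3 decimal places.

P(heat exhaustion | fever, influenza, bacterial infection) ≈ 0.053

Numerator (weight on configurations with heat exhaustion): 0.91×0.05 = 0.045500
Denominator P(fever | influenza, bacterial infection): 0.86×0.95 + 0.91×0.05 = 0.862500
Posterior = 0.045500 / 0.862500 ≈ 0.053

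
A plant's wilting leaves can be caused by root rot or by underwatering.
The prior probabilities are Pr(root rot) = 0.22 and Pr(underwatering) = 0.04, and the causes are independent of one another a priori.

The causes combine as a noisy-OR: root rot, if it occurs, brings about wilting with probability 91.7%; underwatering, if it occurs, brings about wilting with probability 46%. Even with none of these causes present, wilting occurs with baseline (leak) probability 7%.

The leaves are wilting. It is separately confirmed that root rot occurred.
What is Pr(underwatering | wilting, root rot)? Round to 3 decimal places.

Under noisy-OR, P(wilting | causes) = 1 − (1−0.07)·∏(1−qᵢ) over the active causes.
Enumerate both values of underwatering and weight by the priors:
  P(wilting | root rot) = 0.92281*0.96 + 0.958317*0.04
        = 0.885898 + 0.038333 = 0.924231
Keeping only the underwatering-present terms gives 0.038333, so
  P(underwatering | wilting, root rot) = 0.038333 / 0.924231 ≈ 0.041

Pr(underwatering | wilting, root rot) ≈ 0.041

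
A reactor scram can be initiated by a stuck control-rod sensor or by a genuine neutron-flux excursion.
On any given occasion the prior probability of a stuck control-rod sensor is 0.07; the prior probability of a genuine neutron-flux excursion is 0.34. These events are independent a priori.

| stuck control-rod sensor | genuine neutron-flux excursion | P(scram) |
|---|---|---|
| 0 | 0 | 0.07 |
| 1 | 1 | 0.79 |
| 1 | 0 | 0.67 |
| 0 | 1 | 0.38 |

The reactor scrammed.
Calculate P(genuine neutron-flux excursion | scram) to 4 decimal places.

P(genuine neutron-flux excursion | scram) ≈ 0.6528

P(scram) = 0.07*0.93*0.66 + 0.38*0.93*0.34 + 0.67*0.07*0.66 + 0.79*0.07*0.34 = 0.042966 + 0.120156 + 0.030954 + 0.018802 = 0.212878
Of this, 0.138958 comes from 0.120156 + 0.018802 (the genuine neutron-flux excursion=true cases).
Hence the posterior is 0.138958/0.212878 ≈ 0.6528.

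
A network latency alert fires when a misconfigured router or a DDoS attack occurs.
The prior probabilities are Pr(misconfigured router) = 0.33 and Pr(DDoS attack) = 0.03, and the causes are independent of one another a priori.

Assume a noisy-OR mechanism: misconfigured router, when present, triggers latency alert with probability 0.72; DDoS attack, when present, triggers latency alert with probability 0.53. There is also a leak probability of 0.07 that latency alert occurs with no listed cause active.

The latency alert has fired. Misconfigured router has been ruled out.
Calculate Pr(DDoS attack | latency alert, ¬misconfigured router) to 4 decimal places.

Pr(DDoS attack | latency alert, ¬misconfigured router) ≈ 0.1992

Under noisy-OR, P(latency alert | causes) = 1 − (1−0.07)·∏(1−qᵢ) over the active causes.
For the numerator, keep only DDoS attack=true terms: 0.5629*0.03 = 0.016887
Normalizer over all consistent configurations: 0.07*0.97 + 0.5629*0.03 = 0.084787
Posterior = 0.016887 / 0.084787 ≈ 0.1992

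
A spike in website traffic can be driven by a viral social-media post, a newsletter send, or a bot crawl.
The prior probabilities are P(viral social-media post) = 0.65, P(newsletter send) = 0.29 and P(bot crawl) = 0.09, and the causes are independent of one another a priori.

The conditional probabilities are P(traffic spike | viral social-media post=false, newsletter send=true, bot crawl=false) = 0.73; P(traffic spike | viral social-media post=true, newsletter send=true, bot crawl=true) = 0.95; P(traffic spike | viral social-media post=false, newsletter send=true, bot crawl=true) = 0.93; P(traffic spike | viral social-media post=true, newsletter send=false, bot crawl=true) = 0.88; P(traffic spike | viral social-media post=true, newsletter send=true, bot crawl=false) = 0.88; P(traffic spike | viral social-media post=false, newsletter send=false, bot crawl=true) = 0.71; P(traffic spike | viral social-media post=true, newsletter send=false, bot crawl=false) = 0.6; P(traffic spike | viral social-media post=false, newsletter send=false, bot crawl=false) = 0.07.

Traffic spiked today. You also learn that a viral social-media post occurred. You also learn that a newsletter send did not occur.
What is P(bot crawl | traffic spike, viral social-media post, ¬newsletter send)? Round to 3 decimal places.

P(bot crawl | traffic spike, viral social-media post, ¬newsletter send) ≈ 0.127

P(traffic spike | viral social-media post, ¬newsletter send) = 0.6·0.91 + 0.88·0.09 = 0.546000 + 0.079200 = 0.625200
Of this, 0.079200 comes from 0.88·0.09 (the bot crawl=true cases).
P(bot crawl | traffic spike, viral social-media post, ¬newsletter send) = 0.079200 / 0.625200 ≈ 0.127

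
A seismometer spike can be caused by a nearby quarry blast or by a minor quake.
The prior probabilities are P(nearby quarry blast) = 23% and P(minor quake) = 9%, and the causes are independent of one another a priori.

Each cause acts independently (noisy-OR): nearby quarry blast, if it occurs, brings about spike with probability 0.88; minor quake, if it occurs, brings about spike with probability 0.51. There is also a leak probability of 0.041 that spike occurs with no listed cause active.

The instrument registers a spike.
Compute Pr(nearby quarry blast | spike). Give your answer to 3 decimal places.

Under noisy-OR, P(spike | causes) = 1 − (1−0.041)·∏(1−qᵢ) over the active causes.
Numerator (weight on configurations with nearby quarry blast): 0.185214 + 0.019533 = 0.204747
Normalizer over all consistent configurations: 0.041*0.77*0.91 + 0.53009*0.77*0.09 + 0.88492*0.23*0.91 + 0.943611*0.23*0.09 = 0.270211
Posterior = 0.204747 / 0.270211 ≈ 0.758

Pr(nearby quarry blast | spike) ≈ 0.758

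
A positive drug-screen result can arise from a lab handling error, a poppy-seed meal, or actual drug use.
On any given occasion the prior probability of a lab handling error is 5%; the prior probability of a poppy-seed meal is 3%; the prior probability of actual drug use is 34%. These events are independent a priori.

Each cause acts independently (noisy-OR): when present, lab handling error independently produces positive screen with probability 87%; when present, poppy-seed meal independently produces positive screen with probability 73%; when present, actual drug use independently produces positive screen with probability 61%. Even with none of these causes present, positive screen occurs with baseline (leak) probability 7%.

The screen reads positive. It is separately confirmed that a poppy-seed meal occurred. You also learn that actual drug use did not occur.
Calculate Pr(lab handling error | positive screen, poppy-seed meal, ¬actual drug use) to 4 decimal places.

Under noisy-OR, P(positive screen | causes) = 1 − (1−0.07)·∏(1−qᵢ) over the active causes.
P(positive screen | poppy-seed meal, ¬actual drug use) = 0.7489*0.95 + 0.967357*0.05 = 0.711455 + 0.048368 = 0.759823
Of this, 0.048368 comes from 0.967357*0.05 (the lab handling error=true cases).
So P(lab handling error | positive screen, poppy-seed meal, ¬actual drug use) = 0.048368/0.759823 ≈ 0.0637.

Pr(lab handling error | positive screen, poppy-seed meal, ¬actual drug use) ≈ 0.0637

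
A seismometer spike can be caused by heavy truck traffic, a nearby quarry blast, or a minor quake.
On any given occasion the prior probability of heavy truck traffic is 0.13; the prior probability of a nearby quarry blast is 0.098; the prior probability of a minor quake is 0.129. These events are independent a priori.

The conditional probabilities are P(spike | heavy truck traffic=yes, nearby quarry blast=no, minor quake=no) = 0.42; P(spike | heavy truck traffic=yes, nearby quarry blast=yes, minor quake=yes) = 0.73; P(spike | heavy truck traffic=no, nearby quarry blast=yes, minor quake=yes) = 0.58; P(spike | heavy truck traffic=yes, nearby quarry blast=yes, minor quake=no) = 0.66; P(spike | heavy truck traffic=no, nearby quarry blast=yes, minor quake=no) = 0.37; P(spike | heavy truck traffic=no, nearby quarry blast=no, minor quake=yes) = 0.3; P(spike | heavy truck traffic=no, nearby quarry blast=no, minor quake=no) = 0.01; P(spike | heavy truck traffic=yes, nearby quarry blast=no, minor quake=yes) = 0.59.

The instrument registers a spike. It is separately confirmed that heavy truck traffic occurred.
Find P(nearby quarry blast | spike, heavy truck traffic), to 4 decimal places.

Enumerate the 4 (nearby quarry blast, minor quake) configurations and weight by the priors:
  P(spike | heavy truck traffic) = 0.42·0.902·0.871 + 0.59·0.902·0.129 + 0.66·0.098·0.871 + 0.73·0.098·0.129
        = 0.329970 + 0.068651 + 0.056336 + 0.009229 = 0.464186
Keeping only the nearby quarry blast-present terms gives 0.065565, so
  P(nearby quarry blast | spike, heavy truck traffic) = 0.065565 / 0.464186 ≈ 0.1412

P(nearby quarry blast | spike, heavy truck traffic) ≈ 0.1412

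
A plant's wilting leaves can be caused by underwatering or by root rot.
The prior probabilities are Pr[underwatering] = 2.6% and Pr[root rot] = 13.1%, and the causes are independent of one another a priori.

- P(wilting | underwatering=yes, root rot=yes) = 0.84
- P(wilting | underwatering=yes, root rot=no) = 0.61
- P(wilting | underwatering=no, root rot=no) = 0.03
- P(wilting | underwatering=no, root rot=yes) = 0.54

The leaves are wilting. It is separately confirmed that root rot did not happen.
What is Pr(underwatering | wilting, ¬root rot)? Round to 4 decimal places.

P(wilting | ¬root rot) = 0.03*0.974 + 0.61*0.026 = 0.029220 + 0.015860 = 0.045080
The underwatering-present share is 0.61*0.026 = 0.015860.
So P(underwatering | wilting, ¬root rot) = 0.015860/0.045080 ≈ 0.3518.

Pr(underwatering | wilting, ¬root rot) ≈ 0.3518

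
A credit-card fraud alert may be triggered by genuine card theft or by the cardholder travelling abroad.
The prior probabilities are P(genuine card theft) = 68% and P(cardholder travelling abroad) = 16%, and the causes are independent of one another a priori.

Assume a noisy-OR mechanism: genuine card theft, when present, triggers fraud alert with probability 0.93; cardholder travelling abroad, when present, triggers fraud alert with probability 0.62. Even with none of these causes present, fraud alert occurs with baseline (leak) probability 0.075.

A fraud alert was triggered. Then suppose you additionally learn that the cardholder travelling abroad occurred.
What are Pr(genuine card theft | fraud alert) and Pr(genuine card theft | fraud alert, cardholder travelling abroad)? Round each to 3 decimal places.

Pr(genuine card theft | fraud alert) ≈ 0.923; Pr(genuine card theft | fraud alert, cardholder travelling abroad) ≈ 0.762

Under noisy-OR, P(fraud alert | causes) = 1 − (1−0.075)·∏(1−qᵢ) over the active causes.
Enumerate the 4 (genuine card theft, cardholder travelling abroad) configurations and weight by the priors:
  P(fraud alert) = 0.075·0.32·0.84 + 0.6485·0.32·0.16 + 0.93525·0.68·0.84 + 0.975395·0.68·0.16
        = 0.020160 + 0.033203 + 0.534215 + 0.106123 = 0.693701
Keeping only the genuine card theft-present terms gives 0.640338, so
  P(genuine card theft | fraud alert) = 0.640338 / 0.693701 ≈ 0.923

Now also conditioning on cardholder travelling abroad=true:
P(fraud alert | cardholder travelling abroad) = 0.6485*0.32 + 0.975395*0.68 = 0.207520 + 0.663269 = 0.870789
The genuine card theft-present share is 0.975395*0.68 = 0.663269.
P(genuine card theft | fraud alert, cardholder travelling abroad) = 0.663269 / 0.870789 ≈ 0.762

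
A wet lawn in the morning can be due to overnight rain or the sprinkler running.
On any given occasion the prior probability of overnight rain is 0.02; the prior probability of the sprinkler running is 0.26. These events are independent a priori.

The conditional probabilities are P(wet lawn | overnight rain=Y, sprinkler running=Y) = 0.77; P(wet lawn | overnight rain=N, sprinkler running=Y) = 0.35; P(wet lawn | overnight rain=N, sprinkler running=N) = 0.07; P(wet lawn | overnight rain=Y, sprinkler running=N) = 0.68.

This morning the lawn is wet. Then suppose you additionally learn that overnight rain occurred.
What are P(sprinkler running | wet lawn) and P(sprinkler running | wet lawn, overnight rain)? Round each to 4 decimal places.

P(sprinkler running | wet lawn) ≈ 0.6050; P(sprinkler running | wet lawn, overnight rain) ≈ 0.2846

Numerator (weight on configurations with sprinkler running): 0.089180 + 0.004004 = 0.093184
Normalizer over all consistent configurations: 0.07*0.98*0.74 + 0.35*0.98*0.26 + 0.68*0.02*0.74 + 0.77*0.02*0.26 = 0.154012
P(sprinkler running | wet lawn) = 0.093184/0.154012 ≈ 0.6050

Now condition on the additional information:
By total probability over both values of sprinkler running:
  P(wet lawn | overnight rain) = 0.68*0.74 + 0.77*0.26
        = 0.503200 + 0.200200 = 0.703400
The terms with sprinkler running present sum to 0.200200, so
  P(sprinkler running | wet lawn, overnight rain) = 0.200200 / 0.703400 ≈ 0.2846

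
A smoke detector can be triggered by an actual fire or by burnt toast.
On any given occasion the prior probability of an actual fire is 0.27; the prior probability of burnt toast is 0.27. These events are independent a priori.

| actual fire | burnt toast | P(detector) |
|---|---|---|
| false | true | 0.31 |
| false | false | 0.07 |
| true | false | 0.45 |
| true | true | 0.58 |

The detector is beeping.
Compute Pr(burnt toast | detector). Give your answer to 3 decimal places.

Sum P(detector|·) weighted by the priors over the 4 (actual fire, burnt toast) configurations:
  P(detector) = 0.07*0.73*0.73 + 0.31*0.73*0.27 + 0.45*0.27*0.73 + 0.58*0.27*0.27
        = 0.037303 + 0.061101 + 0.088695 + 0.042282 = 0.229381
Keeping only the burnt toast-present terms gives 0.103383, so
  P(burnt toast | detector) = 0.103383 / 0.229381 ≈ 0.451

Pr(burnt toast | detector) ≈ 0.451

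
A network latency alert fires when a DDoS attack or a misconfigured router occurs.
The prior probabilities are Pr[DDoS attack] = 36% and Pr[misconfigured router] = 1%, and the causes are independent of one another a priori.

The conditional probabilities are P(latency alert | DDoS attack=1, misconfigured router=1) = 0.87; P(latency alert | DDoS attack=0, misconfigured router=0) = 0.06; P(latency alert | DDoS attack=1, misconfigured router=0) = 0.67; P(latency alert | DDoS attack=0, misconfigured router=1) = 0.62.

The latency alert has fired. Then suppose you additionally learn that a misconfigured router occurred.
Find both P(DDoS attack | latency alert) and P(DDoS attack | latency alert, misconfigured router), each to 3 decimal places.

By total probability over the 4 (DDoS attack, misconfigured router) configurations:
  P(latency alert) = 0.06·0.64·0.99 + 0.62·0.64·0.01 + 0.67·0.36·0.99 + 0.87·0.36·0.01
        = 0.038016 + 0.003968 + 0.238788 + 0.003132 = 0.283904
Keeping only the DDoS attack-present terms gives 0.241920, so
  P(DDoS attack | latency alert) = 0.241920 / 0.283904 ≈ 0.852

Now condition on the additional information:
Enumerate both values of DDoS attack and weight by the priors:
  P(latency alert | misconfigured router) = 0.62×0.64 + 0.87×0.36
        = 0.396800 + 0.313200 = 0.710000
Configurations with DDoS attack contribute 0.313200, so
  P(DDoS attack | latency alert, misconfigured router) = 0.313200 / 0.710000 ≈ 0.441
— misconfigured router explains away the evidence for DDoS attack.

P(DDoS attack | latency alert) ≈ 0.852; P(DDoS attack | latency alert, misconfigured router) ≈ 0.441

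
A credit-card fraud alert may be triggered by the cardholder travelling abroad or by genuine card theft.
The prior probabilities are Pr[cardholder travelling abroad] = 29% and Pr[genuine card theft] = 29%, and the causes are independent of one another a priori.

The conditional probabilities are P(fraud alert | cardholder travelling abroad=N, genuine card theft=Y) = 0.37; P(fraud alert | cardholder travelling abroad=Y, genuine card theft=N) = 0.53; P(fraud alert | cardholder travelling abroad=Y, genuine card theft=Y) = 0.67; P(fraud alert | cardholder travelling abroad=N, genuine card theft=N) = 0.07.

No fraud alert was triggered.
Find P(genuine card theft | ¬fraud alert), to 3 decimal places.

P(genuine card theft | ¬fraud alert) ≈ 0.218

Numerator (weight on configurations with genuine card theft): 0.129717 + 0.027753 = 0.157470
Normalizer over all consistent configurations: 0.93·0.71·0.71 + 0.63·0.71·0.29 + 0.47·0.29·0.71 + 0.33·0.29·0.29 = 0.723056
Posterior = 0.157470 / 0.723056 ≈ 0.218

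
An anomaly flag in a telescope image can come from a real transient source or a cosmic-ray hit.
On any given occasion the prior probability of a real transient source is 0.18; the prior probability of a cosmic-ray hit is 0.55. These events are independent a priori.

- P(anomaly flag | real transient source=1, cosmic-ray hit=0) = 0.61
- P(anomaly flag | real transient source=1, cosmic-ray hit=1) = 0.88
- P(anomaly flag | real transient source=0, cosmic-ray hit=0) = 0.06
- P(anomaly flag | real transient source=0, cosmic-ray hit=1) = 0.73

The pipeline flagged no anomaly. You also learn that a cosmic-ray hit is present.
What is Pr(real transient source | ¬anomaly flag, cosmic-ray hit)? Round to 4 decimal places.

Pr(real transient source | ¬anomaly flag, cosmic-ray hit) ≈ 0.0889

By total probability over both values of real transient source:
  P(¬anomaly flag | cosmic-ray hit) = 0.27×0.82 + 0.12×0.18
        = 0.221400 + 0.021600 = 0.243000
The terms with real transient source present sum to 0.021600, so
  P(real transient source | ¬anomaly flag, cosmic-ray hit) = 0.021600 / 0.243000 ≈ 0.0889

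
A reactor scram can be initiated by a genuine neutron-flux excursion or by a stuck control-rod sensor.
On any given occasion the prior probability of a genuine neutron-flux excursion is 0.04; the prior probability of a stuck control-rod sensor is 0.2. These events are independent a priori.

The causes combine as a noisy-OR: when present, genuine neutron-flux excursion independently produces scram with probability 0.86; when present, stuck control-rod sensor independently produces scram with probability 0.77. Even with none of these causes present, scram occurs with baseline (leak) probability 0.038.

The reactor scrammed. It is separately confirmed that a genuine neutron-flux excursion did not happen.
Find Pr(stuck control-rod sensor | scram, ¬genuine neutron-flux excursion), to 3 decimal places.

Pr(stuck control-rod sensor | scram, ¬genuine neutron-flux excursion) ≈ 0.837

Under noisy-OR, P(scram | causes) = 1 − (1−0.038)·∏(1−qᵢ) over the active causes.
P(scram | ¬genuine neutron-flux excursion) = 0.038*0.8 + 0.77874*0.2 = 0.030400 + 0.155748 = 0.186148
Of this, 0.155748 comes from 0.77874*0.2 (the stuck control-rod sensor=true cases).
P(stuck control-rod sensor | scram, ¬genuine neutron-flux excursion) = 0.155748 / 0.186148 ≈ 0.837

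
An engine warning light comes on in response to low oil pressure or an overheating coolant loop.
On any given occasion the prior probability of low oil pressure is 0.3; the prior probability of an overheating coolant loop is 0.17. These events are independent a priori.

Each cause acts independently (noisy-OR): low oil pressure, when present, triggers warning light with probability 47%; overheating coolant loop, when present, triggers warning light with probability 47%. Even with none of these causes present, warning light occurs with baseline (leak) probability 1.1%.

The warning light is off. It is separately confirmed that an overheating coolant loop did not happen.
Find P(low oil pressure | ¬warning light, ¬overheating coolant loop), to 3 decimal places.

Under noisy-OR, P(warning light | causes) = 1 − (1−0.011)·∏(1−qᵢ) over the active causes.
P(¬warning light | ¬overheating coolant loop) = 0.989×0.7 + 0.52417×0.3 = 0.692300 + 0.157251 = 0.849551
The low oil pressure-present share is 0.52417×0.3 = 0.157251.
Hence the posterior is 0.157251/0.849551 ≈ 0.185.

P(low oil pressure | ¬warning light, ¬overheating coolant loop) ≈ 0.185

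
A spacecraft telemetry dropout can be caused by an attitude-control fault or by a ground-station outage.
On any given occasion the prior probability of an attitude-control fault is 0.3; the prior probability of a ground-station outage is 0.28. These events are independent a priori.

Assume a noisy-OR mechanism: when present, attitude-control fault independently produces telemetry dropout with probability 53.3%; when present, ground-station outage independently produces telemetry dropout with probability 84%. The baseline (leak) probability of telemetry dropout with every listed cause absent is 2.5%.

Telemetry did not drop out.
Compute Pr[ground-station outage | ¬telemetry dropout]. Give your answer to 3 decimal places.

Pr[ground-station outage | ¬telemetry dropout] ≈ 0.059

Under noisy-OR, P(telemetry dropout | causes) = 1 − (1−0.025)·∏(1−qᵢ) over the active causes.
Enumerate the 4 (attitude-control fault, ground-station outage) configurations and weight by the priors:
  P(¬telemetry dropout) = 0.975·0.7·0.72 + 0.156·0.7·0.28 + 0.455325·0.3·0.72 + 0.072852·0.3·0.28
        = 0.491400 + 0.030576 + 0.098350 + 0.006120 = 0.626446
Configurations with ground-station outage contribute 0.036696, so
  P(ground-station outage | ¬telemetry dropout) = 0.036696 / 0.626446 ≈ 0.059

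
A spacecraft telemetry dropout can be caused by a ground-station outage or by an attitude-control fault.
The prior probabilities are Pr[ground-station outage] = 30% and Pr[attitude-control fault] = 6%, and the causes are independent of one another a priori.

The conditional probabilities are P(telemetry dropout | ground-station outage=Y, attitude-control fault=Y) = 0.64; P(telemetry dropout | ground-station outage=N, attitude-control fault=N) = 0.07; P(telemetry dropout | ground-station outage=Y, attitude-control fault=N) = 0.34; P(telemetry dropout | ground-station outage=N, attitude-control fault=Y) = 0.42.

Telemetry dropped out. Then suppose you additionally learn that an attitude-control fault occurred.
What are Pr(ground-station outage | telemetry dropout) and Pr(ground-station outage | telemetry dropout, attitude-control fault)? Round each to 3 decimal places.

Pr(ground-station outage | telemetry dropout) ≈ 0.628; Pr(ground-station outage | telemetry dropout, attitude-control fault) ≈ 0.395

By total probability over the 4 (ground-station outage, attitude-control fault) configurations:
  P(telemetry dropout) = 0.07*0.7*0.94 + 0.42*0.7*0.06 + 0.34*0.3*0.94 + 0.64*0.3*0.06
        = 0.046060 + 0.017640 + 0.095880 + 0.011520 = 0.171100
The terms with ground-station outage present sum to 0.107400, so
  P(ground-station outage | telemetry dropout) = 0.107400 / 0.171100 ≈ 0.628

Now also conditioning on attitude-control fault=true:
P(telemetry dropout | attitude-control fault) = 0.42×0.7 + 0.64×0.3 = 0.294000 + 0.192000 = 0.486000
The ground-station outage-present share is 0.64×0.3 = 0.192000.
P(ground-station outage | telemetry dropout, attitude-control fault) = 0.192000 / 0.486000 ≈ 0.395
The drop from 0.628 to 0.395 is the explaining-away (discounting) effect.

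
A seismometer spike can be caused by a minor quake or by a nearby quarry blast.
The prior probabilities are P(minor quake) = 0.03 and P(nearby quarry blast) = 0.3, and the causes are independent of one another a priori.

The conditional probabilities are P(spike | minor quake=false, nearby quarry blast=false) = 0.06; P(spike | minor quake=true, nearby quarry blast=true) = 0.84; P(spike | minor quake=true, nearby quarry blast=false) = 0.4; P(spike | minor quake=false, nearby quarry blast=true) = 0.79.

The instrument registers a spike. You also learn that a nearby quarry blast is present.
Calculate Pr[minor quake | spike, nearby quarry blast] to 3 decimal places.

Weight on minor quake=true, given the evidence: 0.84×0.03 = 0.025200
Denominator P(spike | nearby quarry blast): 0.79×0.97 + 0.84×0.03 = 0.791500
Posterior = 0.025200 / 0.791500 ≈ 0.032

Pr[minor quake | spike, nearby quarry blast] ≈ 0.032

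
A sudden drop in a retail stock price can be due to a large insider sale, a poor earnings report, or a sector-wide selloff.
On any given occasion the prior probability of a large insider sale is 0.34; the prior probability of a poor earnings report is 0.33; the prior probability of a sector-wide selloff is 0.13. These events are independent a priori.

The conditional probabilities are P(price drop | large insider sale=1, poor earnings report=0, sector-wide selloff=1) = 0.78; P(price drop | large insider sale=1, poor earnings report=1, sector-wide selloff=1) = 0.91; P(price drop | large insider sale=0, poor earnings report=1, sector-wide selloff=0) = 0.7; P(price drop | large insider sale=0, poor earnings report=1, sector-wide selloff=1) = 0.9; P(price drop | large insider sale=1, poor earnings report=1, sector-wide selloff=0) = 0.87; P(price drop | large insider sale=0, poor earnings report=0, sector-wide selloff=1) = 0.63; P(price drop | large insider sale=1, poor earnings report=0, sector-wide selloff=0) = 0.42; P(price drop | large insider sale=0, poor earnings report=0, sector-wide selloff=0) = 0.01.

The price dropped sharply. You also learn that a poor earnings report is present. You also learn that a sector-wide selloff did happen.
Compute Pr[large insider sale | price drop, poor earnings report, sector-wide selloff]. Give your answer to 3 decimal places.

By total probability over both values of large insider sale:
  P(price drop | poor earnings report, sector-wide selloff) = 0.9×0.66 + 0.91×0.34
        = 0.594000 + 0.309400 = 0.903400
The terms with large insider sale present sum to 0.309400, so
  P(large insider sale | price drop, poor earnings report, sector-wide selloff) = 0.309400 / 0.903400 ≈ 0.342

Pr[large insider sale | price drop, poor earnings report, sector-wide selloff] ≈ 0.342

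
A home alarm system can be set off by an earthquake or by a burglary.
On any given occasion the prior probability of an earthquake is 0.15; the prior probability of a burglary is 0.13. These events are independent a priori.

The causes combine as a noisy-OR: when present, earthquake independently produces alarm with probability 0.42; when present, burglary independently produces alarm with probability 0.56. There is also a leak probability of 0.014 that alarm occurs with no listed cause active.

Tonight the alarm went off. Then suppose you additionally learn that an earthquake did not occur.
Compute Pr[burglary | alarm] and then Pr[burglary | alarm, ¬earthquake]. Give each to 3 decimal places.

Under noisy-OR, P(alarm | causes) = 1 − (1−0.014)·∏(1−qᵢ) over the active causes.
Sum P(alarm|·) weighted by the priors over the 4 (earthquake, burglary) configurations:
  P(alarm) = 0.014×0.85×0.87 + 0.56616×0.85×0.13 + 0.42812×0.15×0.87 + 0.748373×0.15×0.13
        = 0.010353 + 0.062561 + 0.055870 + 0.014593 = 0.143377
Configurations with burglary contribute 0.077154, so
  P(burglary | alarm) = 0.077154 / 0.143377 ≈ 0.538

With the extra evidence:
Numerator (weight on configurations with burglary): 0.56616·0.13 = 0.073601
The normalizing constant is 0.014·0.87 + 0.56616·0.13 = 0.085781
Posterior = 0.073601 / 0.085781 ≈ 0.858

Pr[burglary | alarm] ≈ 0.538; Pr[burglary | alarm, ¬earthquake] ≈ 0.858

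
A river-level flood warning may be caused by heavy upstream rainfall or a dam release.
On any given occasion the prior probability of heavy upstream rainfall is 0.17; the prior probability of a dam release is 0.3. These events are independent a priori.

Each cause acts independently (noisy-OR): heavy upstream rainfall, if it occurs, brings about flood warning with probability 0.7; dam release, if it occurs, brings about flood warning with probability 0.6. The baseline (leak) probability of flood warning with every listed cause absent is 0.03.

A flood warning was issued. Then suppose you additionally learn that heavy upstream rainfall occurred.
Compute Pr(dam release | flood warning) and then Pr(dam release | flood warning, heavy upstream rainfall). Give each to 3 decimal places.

Under noisy-OR, P(flood warning | causes) = 1 − (1−0.03)·∏(1−qᵢ) over the active causes.
By total probability over the 4 (heavy upstream rainfall, dam release) configurations:
  P(flood warning) = 0.03·0.83·0.7 + 0.612·0.83·0.3 + 0.709·0.17·0.7 + 0.8836·0.17·0.3
        = 0.017430 + 0.152388 + 0.084371 + 0.045064 = 0.299253
Configurations with dam release contribute 0.197452, so
  P(dam release | flood warning) = 0.197452 / 0.299253 ≈ 0.660

Now condition on the additional information:
P(flood warning | heavy upstream rainfall) = 0.709*0.7 + 0.8836*0.3 = 0.496300 + 0.265080 = 0.761380
Restricting to configurations with dam release present: 0.8836*0.3 = 0.265080.
So P(dam release | flood warning, heavy upstream rainfall) = 0.265080/0.761380 ≈ 0.348.
Conditioning on heavy upstream rainfall lowers the posterior on dam release: the classic explaining-away effect in a common-effect structure.

Pr(dam release | flood warning) ≈ 0.660; Pr(dam release | flood warning, heavy upstream rainfall) ≈ 0.348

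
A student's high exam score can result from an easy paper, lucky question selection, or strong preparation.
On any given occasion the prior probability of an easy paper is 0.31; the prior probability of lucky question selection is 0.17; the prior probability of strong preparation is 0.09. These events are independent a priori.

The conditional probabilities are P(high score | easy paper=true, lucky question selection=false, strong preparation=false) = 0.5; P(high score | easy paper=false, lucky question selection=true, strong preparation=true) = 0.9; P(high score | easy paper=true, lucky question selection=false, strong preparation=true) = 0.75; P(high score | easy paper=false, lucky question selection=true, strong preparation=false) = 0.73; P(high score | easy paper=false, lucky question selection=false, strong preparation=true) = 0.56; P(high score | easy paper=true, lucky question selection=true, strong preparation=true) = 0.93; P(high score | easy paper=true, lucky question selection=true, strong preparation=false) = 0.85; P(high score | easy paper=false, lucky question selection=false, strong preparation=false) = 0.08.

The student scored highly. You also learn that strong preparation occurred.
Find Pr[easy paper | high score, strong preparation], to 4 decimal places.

Pr[easy paper | high score, strong preparation] ≈ 0.3621

For the numerator, keep only easy paper=true terms: 0.192975 + 0.049011 = 0.241986
The normalizing constant is 0.56·0.69·0.83 + 0.9·0.69·0.17 + 0.75·0.31·0.83 + 0.93·0.31·0.17 = 0.668268
Posterior = 0.241986 / 0.668268 ≈ 0.3621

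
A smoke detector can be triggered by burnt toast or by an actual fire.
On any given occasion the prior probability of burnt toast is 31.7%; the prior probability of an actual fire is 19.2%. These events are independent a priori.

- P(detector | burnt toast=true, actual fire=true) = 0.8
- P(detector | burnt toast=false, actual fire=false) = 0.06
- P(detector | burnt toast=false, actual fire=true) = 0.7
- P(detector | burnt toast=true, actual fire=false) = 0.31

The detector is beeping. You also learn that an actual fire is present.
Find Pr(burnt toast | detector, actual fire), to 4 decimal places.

Enumerate both values of burnt toast and weight by the priors:
  P(detector | actual fire) = 0.7·0.683 + 0.8·0.317
        = 0.478100 + 0.253600 = 0.731700
Keeping only the burnt toast-present terms gives 0.253600, so
  P(burnt toast | detector, actual fire) = 0.253600 / 0.731700 ≈ 0.3466

Pr(burnt toast | detector, actual fire) ≈ 0.3466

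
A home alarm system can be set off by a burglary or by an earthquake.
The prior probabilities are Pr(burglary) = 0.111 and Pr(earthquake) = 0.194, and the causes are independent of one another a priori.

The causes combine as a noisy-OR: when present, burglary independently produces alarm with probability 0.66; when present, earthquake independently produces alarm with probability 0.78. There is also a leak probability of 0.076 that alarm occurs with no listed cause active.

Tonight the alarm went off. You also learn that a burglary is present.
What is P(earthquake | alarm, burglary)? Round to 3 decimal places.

Under noisy-OR, P(alarm | causes) = 1 − (1−0.076)·∏(1−qᵢ) over the active causes.
By total probability over both values of earthquake:
  P(alarm | burglary) = 0.68584*0.806 + 0.930885*0.194
        = 0.552787 + 0.180592 = 0.733379
The terms with earthquake present sum to 0.180592, so
  P(earthquake | alarm, burglary) = 0.180592 / 0.733379 ≈ 0.246

P(earthquake | alarm, burglary) ≈ 0.246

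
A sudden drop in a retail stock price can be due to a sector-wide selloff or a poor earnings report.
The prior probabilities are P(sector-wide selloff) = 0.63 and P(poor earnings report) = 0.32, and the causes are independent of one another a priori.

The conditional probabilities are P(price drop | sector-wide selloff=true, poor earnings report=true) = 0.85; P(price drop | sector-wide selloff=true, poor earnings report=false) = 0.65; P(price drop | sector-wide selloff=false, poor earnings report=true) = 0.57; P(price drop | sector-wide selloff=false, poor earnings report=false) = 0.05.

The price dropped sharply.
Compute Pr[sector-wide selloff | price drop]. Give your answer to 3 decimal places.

Numerator (weight on configurations with sector-wide selloff): 0.278460 + 0.171360 = 0.449820
Normalizer over all consistent configurations: 0.05×0.37×0.68 + 0.57×0.37×0.32 + 0.65×0.63×0.68 + 0.85×0.63×0.32 = 0.529888
P(sector-wide selloff | price drop) = 0.449820/0.529888 ≈ 0.849

Pr[sector-wide selloff | price drop] ≈ 0.849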